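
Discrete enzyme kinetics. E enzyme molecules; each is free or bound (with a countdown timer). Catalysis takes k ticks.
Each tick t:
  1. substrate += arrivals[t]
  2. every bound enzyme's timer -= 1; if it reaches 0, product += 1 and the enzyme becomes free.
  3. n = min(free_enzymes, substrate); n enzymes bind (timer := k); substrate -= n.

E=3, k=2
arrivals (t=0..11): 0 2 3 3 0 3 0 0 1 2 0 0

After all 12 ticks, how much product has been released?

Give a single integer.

Answer: 14

Derivation:
t=0: arr=0 -> substrate=0 bound=0 product=0
t=1: arr=2 -> substrate=0 bound=2 product=0
t=2: arr=3 -> substrate=2 bound=3 product=0
t=3: arr=3 -> substrate=3 bound=3 product=2
t=4: arr=0 -> substrate=2 bound=3 product=3
t=5: arr=3 -> substrate=3 bound=3 product=5
t=6: arr=0 -> substrate=2 bound=3 product=6
t=7: arr=0 -> substrate=0 bound=3 product=8
t=8: arr=1 -> substrate=0 bound=3 product=9
t=9: arr=2 -> substrate=0 bound=3 product=11
t=10: arr=0 -> substrate=0 bound=2 product=12
t=11: arr=0 -> substrate=0 bound=0 product=14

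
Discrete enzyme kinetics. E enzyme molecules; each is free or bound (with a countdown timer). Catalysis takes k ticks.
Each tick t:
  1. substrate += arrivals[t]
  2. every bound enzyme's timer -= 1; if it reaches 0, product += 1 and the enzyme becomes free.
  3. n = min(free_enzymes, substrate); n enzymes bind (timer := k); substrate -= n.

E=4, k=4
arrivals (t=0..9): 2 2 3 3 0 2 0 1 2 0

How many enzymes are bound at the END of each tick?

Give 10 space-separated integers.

t=0: arr=2 -> substrate=0 bound=2 product=0
t=1: arr=2 -> substrate=0 bound=4 product=0
t=2: arr=3 -> substrate=3 bound=4 product=0
t=3: arr=3 -> substrate=6 bound=4 product=0
t=4: arr=0 -> substrate=4 bound=4 product=2
t=5: arr=2 -> substrate=4 bound=4 product=4
t=6: arr=0 -> substrate=4 bound=4 product=4
t=7: arr=1 -> substrate=5 bound=4 product=4
t=8: arr=2 -> substrate=5 bound=4 product=6
t=9: arr=0 -> substrate=3 bound=4 product=8

Answer: 2 4 4 4 4 4 4 4 4 4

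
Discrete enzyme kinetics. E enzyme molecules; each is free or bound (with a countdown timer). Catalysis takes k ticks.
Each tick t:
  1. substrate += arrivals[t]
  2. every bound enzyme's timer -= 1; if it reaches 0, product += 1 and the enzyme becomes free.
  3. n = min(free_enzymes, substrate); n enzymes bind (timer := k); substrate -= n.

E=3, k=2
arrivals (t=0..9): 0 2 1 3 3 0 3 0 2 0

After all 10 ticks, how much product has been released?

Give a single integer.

Answer: 11

Derivation:
t=0: arr=0 -> substrate=0 bound=0 product=0
t=1: arr=2 -> substrate=0 bound=2 product=0
t=2: arr=1 -> substrate=0 bound=3 product=0
t=3: arr=3 -> substrate=1 bound=3 product=2
t=4: arr=3 -> substrate=3 bound=3 product=3
t=5: arr=0 -> substrate=1 bound=3 product=5
t=6: arr=3 -> substrate=3 bound=3 product=6
t=7: arr=0 -> substrate=1 bound=3 product=8
t=8: arr=2 -> substrate=2 bound=3 product=9
t=9: arr=0 -> substrate=0 bound=3 product=11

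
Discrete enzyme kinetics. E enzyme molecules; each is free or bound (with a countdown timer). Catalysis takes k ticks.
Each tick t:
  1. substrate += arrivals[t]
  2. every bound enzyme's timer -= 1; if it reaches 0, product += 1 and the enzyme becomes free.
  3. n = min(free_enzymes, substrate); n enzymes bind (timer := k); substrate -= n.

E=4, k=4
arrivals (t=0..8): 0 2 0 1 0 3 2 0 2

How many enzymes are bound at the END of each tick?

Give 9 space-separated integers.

t=0: arr=0 -> substrate=0 bound=0 product=0
t=1: arr=2 -> substrate=0 bound=2 product=0
t=2: arr=0 -> substrate=0 bound=2 product=0
t=3: arr=1 -> substrate=0 bound=3 product=0
t=4: arr=0 -> substrate=0 bound=3 product=0
t=5: arr=3 -> substrate=0 bound=4 product=2
t=6: arr=2 -> substrate=2 bound=4 product=2
t=7: arr=0 -> substrate=1 bound=4 product=3
t=8: arr=2 -> substrate=3 bound=4 product=3

Answer: 0 2 2 3 3 4 4 4 4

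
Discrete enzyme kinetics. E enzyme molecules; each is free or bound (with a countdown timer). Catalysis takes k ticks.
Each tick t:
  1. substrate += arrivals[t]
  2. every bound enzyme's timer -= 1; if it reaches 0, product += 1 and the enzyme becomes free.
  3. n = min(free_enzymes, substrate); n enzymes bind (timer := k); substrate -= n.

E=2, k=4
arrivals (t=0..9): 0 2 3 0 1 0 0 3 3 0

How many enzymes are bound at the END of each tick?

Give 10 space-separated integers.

Answer: 0 2 2 2 2 2 2 2 2 2

Derivation:
t=0: arr=0 -> substrate=0 bound=0 product=0
t=1: arr=2 -> substrate=0 bound=2 product=0
t=2: arr=3 -> substrate=3 bound=2 product=0
t=3: arr=0 -> substrate=3 bound=2 product=0
t=4: arr=1 -> substrate=4 bound=2 product=0
t=5: arr=0 -> substrate=2 bound=2 product=2
t=6: arr=0 -> substrate=2 bound=2 product=2
t=7: arr=3 -> substrate=5 bound=2 product=2
t=8: arr=3 -> substrate=8 bound=2 product=2
t=9: arr=0 -> substrate=6 bound=2 product=4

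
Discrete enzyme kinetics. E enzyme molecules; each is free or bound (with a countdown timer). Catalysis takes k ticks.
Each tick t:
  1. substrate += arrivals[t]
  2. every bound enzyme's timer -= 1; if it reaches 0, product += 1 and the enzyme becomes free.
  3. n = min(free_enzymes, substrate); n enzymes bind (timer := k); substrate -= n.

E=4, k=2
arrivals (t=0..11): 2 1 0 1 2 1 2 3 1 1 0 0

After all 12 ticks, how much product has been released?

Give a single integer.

t=0: arr=2 -> substrate=0 bound=2 product=0
t=1: arr=1 -> substrate=0 bound=3 product=0
t=2: arr=0 -> substrate=0 bound=1 product=2
t=3: arr=1 -> substrate=0 bound=1 product=3
t=4: arr=2 -> substrate=0 bound=3 product=3
t=5: arr=1 -> substrate=0 bound=3 product=4
t=6: arr=2 -> substrate=0 bound=3 product=6
t=7: arr=3 -> substrate=1 bound=4 product=7
t=8: arr=1 -> substrate=0 bound=4 product=9
t=9: arr=1 -> substrate=0 bound=3 product=11
t=10: arr=0 -> substrate=0 bound=1 product=13
t=11: arr=0 -> substrate=0 bound=0 product=14

Answer: 14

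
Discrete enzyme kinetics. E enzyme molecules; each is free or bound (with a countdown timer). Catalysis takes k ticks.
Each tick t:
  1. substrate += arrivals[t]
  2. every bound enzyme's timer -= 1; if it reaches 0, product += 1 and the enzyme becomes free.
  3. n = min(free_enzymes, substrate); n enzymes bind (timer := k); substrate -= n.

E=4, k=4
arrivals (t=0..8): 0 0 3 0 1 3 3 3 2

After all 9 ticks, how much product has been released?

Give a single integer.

t=0: arr=0 -> substrate=0 bound=0 product=0
t=1: arr=0 -> substrate=0 bound=0 product=0
t=2: arr=3 -> substrate=0 bound=3 product=0
t=3: arr=0 -> substrate=0 bound=3 product=0
t=4: arr=1 -> substrate=0 bound=4 product=0
t=5: arr=3 -> substrate=3 bound=4 product=0
t=6: arr=3 -> substrate=3 bound=4 product=3
t=7: arr=3 -> substrate=6 bound=4 product=3
t=8: arr=2 -> substrate=7 bound=4 product=4

Answer: 4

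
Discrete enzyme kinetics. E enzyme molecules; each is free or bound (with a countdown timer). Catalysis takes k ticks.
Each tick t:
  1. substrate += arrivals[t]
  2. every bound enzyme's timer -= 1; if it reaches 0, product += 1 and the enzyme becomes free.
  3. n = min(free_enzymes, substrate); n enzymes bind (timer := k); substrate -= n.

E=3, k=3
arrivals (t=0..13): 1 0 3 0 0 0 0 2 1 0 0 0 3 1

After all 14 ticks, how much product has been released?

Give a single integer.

Answer: 7

Derivation:
t=0: arr=1 -> substrate=0 bound=1 product=0
t=1: arr=0 -> substrate=0 bound=1 product=0
t=2: arr=3 -> substrate=1 bound=3 product=0
t=3: arr=0 -> substrate=0 bound=3 product=1
t=4: arr=0 -> substrate=0 bound=3 product=1
t=5: arr=0 -> substrate=0 bound=1 product=3
t=6: arr=0 -> substrate=0 bound=0 product=4
t=7: arr=2 -> substrate=0 bound=2 product=4
t=8: arr=1 -> substrate=0 bound=3 product=4
t=9: arr=0 -> substrate=0 bound=3 product=4
t=10: arr=0 -> substrate=0 bound=1 product=6
t=11: arr=0 -> substrate=0 bound=0 product=7
t=12: arr=3 -> substrate=0 bound=3 product=7
t=13: arr=1 -> substrate=1 bound=3 product=7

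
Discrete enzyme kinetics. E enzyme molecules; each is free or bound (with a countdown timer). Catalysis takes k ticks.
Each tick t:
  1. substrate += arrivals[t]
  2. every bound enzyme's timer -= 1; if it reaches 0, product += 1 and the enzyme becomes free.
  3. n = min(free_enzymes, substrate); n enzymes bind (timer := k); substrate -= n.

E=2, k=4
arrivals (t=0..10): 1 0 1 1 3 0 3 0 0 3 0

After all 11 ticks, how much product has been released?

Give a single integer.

Answer: 4

Derivation:
t=0: arr=1 -> substrate=0 bound=1 product=0
t=1: arr=0 -> substrate=0 bound=1 product=0
t=2: arr=1 -> substrate=0 bound=2 product=0
t=3: arr=1 -> substrate=1 bound=2 product=0
t=4: arr=3 -> substrate=3 bound=2 product=1
t=5: arr=0 -> substrate=3 bound=2 product=1
t=6: arr=3 -> substrate=5 bound=2 product=2
t=7: arr=0 -> substrate=5 bound=2 product=2
t=8: arr=0 -> substrate=4 bound=2 product=3
t=9: arr=3 -> substrate=7 bound=2 product=3
t=10: arr=0 -> substrate=6 bound=2 product=4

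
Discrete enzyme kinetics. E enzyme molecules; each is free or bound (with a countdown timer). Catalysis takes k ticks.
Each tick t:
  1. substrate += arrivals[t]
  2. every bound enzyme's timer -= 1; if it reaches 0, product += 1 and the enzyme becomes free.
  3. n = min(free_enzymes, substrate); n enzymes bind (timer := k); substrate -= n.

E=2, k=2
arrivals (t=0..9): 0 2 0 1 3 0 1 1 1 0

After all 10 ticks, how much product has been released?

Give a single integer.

Answer: 7

Derivation:
t=0: arr=0 -> substrate=0 bound=0 product=0
t=1: arr=2 -> substrate=0 bound=2 product=0
t=2: arr=0 -> substrate=0 bound=2 product=0
t=3: arr=1 -> substrate=0 bound=1 product=2
t=4: arr=3 -> substrate=2 bound=2 product=2
t=5: arr=0 -> substrate=1 bound=2 product=3
t=6: arr=1 -> substrate=1 bound=2 product=4
t=7: arr=1 -> substrate=1 bound=2 product=5
t=8: arr=1 -> substrate=1 bound=2 product=6
t=9: arr=0 -> substrate=0 bound=2 product=7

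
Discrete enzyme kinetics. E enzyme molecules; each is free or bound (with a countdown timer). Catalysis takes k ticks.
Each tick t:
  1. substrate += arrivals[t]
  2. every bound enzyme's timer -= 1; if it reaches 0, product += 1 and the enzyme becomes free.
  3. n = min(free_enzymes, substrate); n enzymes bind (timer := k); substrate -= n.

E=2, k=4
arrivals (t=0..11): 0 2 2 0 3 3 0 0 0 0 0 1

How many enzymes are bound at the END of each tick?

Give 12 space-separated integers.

t=0: arr=0 -> substrate=0 bound=0 product=0
t=1: arr=2 -> substrate=0 bound=2 product=0
t=2: arr=2 -> substrate=2 bound=2 product=0
t=3: arr=0 -> substrate=2 bound=2 product=0
t=4: arr=3 -> substrate=5 bound=2 product=0
t=5: arr=3 -> substrate=6 bound=2 product=2
t=6: arr=0 -> substrate=6 bound=2 product=2
t=7: arr=0 -> substrate=6 bound=2 product=2
t=8: arr=0 -> substrate=6 bound=2 product=2
t=9: arr=0 -> substrate=4 bound=2 product=4
t=10: arr=0 -> substrate=4 bound=2 product=4
t=11: arr=1 -> substrate=5 bound=2 product=4

Answer: 0 2 2 2 2 2 2 2 2 2 2 2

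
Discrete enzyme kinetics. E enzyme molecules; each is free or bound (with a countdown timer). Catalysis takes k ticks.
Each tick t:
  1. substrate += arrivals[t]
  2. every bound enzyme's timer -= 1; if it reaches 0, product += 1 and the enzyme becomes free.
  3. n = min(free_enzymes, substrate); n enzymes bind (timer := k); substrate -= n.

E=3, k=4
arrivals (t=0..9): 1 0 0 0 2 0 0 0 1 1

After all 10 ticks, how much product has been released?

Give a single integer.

t=0: arr=1 -> substrate=0 bound=1 product=0
t=1: arr=0 -> substrate=0 bound=1 product=0
t=2: arr=0 -> substrate=0 bound=1 product=0
t=3: arr=0 -> substrate=0 bound=1 product=0
t=4: arr=2 -> substrate=0 bound=2 product=1
t=5: arr=0 -> substrate=0 bound=2 product=1
t=6: arr=0 -> substrate=0 bound=2 product=1
t=7: arr=0 -> substrate=0 bound=2 product=1
t=8: arr=1 -> substrate=0 bound=1 product=3
t=9: arr=1 -> substrate=0 bound=2 product=3

Answer: 3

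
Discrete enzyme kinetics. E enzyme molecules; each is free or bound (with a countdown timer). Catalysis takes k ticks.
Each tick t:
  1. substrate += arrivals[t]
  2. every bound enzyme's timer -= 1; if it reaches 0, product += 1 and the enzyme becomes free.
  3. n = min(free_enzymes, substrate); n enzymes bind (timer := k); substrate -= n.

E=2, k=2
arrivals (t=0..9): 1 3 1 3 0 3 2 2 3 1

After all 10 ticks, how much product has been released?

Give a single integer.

Answer: 8

Derivation:
t=0: arr=1 -> substrate=0 bound=1 product=0
t=1: arr=3 -> substrate=2 bound=2 product=0
t=2: arr=1 -> substrate=2 bound=2 product=1
t=3: arr=3 -> substrate=4 bound=2 product=2
t=4: arr=0 -> substrate=3 bound=2 product=3
t=5: arr=3 -> substrate=5 bound=2 product=4
t=6: arr=2 -> substrate=6 bound=2 product=5
t=7: arr=2 -> substrate=7 bound=2 product=6
t=8: arr=3 -> substrate=9 bound=2 product=7
t=9: arr=1 -> substrate=9 bound=2 product=8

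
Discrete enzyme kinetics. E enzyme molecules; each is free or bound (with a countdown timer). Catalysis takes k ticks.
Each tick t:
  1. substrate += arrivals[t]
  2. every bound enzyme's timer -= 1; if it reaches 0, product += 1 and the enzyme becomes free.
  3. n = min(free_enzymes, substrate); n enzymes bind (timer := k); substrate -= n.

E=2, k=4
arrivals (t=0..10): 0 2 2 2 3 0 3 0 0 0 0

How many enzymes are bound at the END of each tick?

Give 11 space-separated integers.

t=0: arr=0 -> substrate=0 bound=0 product=0
t=1: arr=2 -> substrate=0 bound=2 product=0
t=2: arr=2 -> substrate=2 bound=2 product=0
t=3: arr=2 -> substrate=4 bound=2 product=0
t=4: arr=3 -> substrate=7 bound=2 product=0
t=5: arr=0 -> substrate=5 bound=2 product=2
t=6: arr=3 -> substrate=8 bound=2 product=2
t=7: arr=0 -> substrate=8 bound=2 product=2
t=8: arr=0 -> substrate=8 bound=2 product=2
t=9: arr=0 -> substrate=6 bound=2 product=4
t=10: arr=0 -> substrate=6 bound=2 product=4

Answer: 0 2 2 2 2 2 2 2 2 2 2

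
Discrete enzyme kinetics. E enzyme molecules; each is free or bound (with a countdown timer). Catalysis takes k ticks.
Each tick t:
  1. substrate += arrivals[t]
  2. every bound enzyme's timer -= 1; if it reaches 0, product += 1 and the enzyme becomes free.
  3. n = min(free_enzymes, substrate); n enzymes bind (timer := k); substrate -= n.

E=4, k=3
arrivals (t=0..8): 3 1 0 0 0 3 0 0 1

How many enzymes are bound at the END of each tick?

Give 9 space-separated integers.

t=0: arr=3 -> substrate=0 bound=3 product=0
t=1: arr=1 -> substrate=0 bound=4 product=0
t=2: arr=0 -> substrate=0 bound=4 product=0
t=3: arr=0 -> substrate=0 bound=1 product=3
t=4: arr=0 -> substrate=0 bound=0 product=4
t=5: arr=3 -> substrate=0 bound=3 product=4
t=6: arr=0 -> substrate=0 bound=3 product=4
t=7: arr=0 -> substrate=0 bound=3 product=4
t=8: arr=1 -> substrate=0 bound=1 product=7

Answer: 3 4 4 1 0 3 3 3 1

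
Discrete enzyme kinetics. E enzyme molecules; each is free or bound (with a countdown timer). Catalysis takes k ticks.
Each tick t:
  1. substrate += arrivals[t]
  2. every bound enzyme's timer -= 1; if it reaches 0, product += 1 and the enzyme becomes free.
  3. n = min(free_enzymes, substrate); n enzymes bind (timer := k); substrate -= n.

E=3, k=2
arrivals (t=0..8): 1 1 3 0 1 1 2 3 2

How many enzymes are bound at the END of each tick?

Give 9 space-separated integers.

t=0: arr=1 -> substrate=0 bound=1 product=0
t=1: arr=1 -> substrate=0 bound=2 product=0
t=2: arr=3 -> substrate=1 bound=3 product=1
t=3: arr=0 -> substrate=0 bound=3 product=2
t=4: arr=1 -> substrate=0 bound=2 product=4
t=5: arr=1 -> substrate=0 bound=2 product=5
t=6: arr=2 -> substrate=0 bound=3 product=6
t=7: arr=3 -> substrate=2 bound=3 product=7
t=8: arr=2 -> substrate=2 bound=3 product=9

Answer: 1 2 3 3 2 2 3 3 3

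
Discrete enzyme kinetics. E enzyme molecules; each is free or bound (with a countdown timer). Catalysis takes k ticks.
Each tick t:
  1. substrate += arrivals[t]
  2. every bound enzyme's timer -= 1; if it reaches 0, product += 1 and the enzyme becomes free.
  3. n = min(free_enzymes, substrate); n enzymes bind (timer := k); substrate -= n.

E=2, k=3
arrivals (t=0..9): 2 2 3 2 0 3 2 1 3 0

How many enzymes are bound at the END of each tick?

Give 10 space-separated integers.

t=0: arr=2 -> substrate=0 bound=2 product=0
t=1: arr=2 -> substrate=2 bound=2 product=0
t=2: arr=3 -> substrate=5 bound=2 product=0
t=3: arr=2 -> substrate=5 bound=2 product=2
t=4: arr=0 -> substrate=5 bound=2 product=2
t=5: arr=3 -> substrate=8 bound=2 product=2
t=6: arr=2 -> substrate=8 bound=2 product=4
t=7: arr=1 -> substrate=9 bound=2 product=4
t=8: arr=3 -> substrate=12 bound=2 product=4
t=9: arr=0 -> substrate=10 bound=2 product=6

Answer: 2 2 2 2 2 2 2 2 2 2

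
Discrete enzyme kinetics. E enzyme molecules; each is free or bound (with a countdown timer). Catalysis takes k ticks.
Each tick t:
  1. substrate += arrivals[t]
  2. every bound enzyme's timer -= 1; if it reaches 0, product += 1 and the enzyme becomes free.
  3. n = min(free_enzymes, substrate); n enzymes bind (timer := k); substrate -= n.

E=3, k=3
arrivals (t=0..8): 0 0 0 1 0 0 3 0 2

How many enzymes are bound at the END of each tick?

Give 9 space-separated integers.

t=0: arr=0 -> substrate=0 bound=0 product=0
t=1: arr=0 -> substrate=0 bound=0 product=0
t=2: arr=0 -> substrate=0 bound=0 product=0
t=3: arr=1 -> substrate=0 bound=1 product=0
t=4: arr=0 -> substrate=0 bound=1 product=0
t=5: arr=0 -> substrate=0 bound=1 product=0
t=6: arr=3 -> substrate=0 bound=3 product=1
t=7: arr=0 -> substrate=0 bound=3 product=1
t=8: arr=2 -> substrate=2 bound=3 product=1

Answer: 0 0 0 1 1 1 3 3 3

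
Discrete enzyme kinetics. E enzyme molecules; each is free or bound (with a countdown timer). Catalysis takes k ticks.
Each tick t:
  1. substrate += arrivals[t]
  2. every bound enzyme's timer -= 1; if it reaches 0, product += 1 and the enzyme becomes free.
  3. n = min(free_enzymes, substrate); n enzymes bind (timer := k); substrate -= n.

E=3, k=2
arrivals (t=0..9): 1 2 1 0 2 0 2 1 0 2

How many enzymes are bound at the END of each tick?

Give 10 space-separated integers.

Answer: 1 3 3 1 2 2 2 3 1 2

Derivation:
t=0: arr=1 -> substrate=0 bound=1 product=0
t=1: arr=2 -> substrate=0 bound=3 product=0
t=2: arr=1 -> substrate=0 bound=3 product=1
t=3: arr=0 -> substrate=0 bound=1 product=3
t=4: arr=2 -> substrate=0 bound=2 product=4
t=5: arr=0 -> substrate=0 bound=2 product=4
t=6: arr=2 -> substrate=0 bound=2 product=6
t=7: arr=1 -> substrate=0 bound=3 product=6
t=8: arr=0 -> substrate=0 bound=1 product=8
t=9: arr=2 -> substrate=0 bound=2 product=9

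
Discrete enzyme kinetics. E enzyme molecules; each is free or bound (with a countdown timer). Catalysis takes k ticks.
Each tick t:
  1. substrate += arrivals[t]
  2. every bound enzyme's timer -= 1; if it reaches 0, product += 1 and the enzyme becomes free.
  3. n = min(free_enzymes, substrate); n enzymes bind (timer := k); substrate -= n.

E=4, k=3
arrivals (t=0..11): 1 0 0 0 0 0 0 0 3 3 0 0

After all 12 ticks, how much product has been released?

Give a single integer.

Answer: 4

Derivation:
t=0: arr=1 -> substrate=0 bound=1 product=0
t=1: arr=0 -> substrate=0 bound=1 product=0
t=2: arr=0 -> substrate=0 bound=1 product=0
t=3: arr=0 -> substrate=0 bound=0 product=1
t=4: arr=0 -> substrate=0 bound=0 product=1
t=5: arr=0 -> substrate=0 bound=0 product=1
t=6: arr=0 -> substrate=0 bound=0 product=1
t=7: arr=0 -> substrate=0 bound=0 product=1
t=8: arr=3 -> substrate=0 bound=3 product=1
t=9: arr=3 -> substrate=2 bound=4 product=1
t=10: arr=0 -> substrate=2 bound=4 product=1
t=11: arr=0 -> substrate=0 bound=3 product=4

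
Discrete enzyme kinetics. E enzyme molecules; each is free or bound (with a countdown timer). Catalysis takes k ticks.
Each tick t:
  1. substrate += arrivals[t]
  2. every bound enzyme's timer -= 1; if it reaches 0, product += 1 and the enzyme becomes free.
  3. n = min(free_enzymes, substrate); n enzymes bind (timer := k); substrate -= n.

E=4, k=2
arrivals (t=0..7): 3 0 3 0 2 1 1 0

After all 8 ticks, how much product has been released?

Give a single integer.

Answer: 9

Derivation:
t=0: arr=3 -> substrate=0 bound=3 product=0
t=1: arr=0 -> substrate=0 bound=3 product=0
t=2: arr=3 -> substrate=0 bound=3 product=3
t=3: arr=0 -> substrate=0 bound=3 product=3
t=4: arr=2 -> substrate=0 bound=2 product=6
t=5: arr=1 -> substrate=0 bound=3 product=6
t=6: arr=1 -> substrate=0 bound=2 product=8
t=7: arr=0 -> substrate=0 bound=1 product=9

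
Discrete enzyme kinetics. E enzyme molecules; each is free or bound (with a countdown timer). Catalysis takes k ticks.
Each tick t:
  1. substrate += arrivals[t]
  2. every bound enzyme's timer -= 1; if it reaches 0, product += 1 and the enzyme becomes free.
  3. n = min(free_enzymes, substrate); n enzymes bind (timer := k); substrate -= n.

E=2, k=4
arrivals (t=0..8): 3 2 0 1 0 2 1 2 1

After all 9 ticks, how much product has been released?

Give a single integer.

Answer: 4

Derivation:
t=0: arr=3 -> substrate=1 bound=2 product=0
t=1: arr=2 -> substrate=3 bound=2 product=0
t=2: arr=0 -> substrate=3 bound=2 product=0
t=3: arr=1 -> substrate=4 bound=2 product=0
t=4: arr=0 -> substrate=2 bound=2 product=2
t=5: arr=2 -> substrate=4 bound=2 product=2
t=6: arr=1 -> substrate=5 bound=2 product=2
t=7: arr=2 -> substrate=7 bound=2 product=2
t=8: arr=1 -> substrate=6 bound=2 product=4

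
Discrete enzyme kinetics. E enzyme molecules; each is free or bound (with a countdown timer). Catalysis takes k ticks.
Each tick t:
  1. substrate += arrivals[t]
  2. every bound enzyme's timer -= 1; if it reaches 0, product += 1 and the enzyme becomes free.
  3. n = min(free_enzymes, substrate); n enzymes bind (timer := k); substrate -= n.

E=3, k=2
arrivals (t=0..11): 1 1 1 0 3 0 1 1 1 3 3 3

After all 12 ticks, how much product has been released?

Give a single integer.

t=0: arr=1 -> substrate=0 bound=1 product=0
t=1: arr=1 -> substrate=0 bound=2 product=0
t=2: arr=1 -> substrate=0 bound=2 product=1
t=3: arr=0 -> substrate=0 bound=1 product=2
t=4: arr=3 -> substrate=0 bound=3 product=3
t=5: arr=0 -> substrate=0 bound=3 product=3
t=6: arr=1 -> substrate=0 bound=1 product=6
t=7: arr=1 -> substrate=0 bound=2 product=6
t=8: arr=1 -> substrate=0 bound=2 product=7
t=9: arr=3 -> substrate=1 bound=3 product=8
t=10: arr=3 -> substrate=3 bound=3 product=9
t=11: arr=3 -> substrate=4 bound=3 product=11

Answer: 11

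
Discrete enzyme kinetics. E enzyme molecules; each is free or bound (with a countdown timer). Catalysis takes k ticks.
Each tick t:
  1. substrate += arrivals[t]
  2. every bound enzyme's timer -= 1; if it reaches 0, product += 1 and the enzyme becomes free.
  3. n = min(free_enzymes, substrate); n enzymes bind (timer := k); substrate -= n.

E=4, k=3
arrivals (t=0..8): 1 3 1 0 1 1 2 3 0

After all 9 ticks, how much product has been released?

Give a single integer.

Answer: 7

Derivation:
t=0: arr=1 -> substrate=0 bound=1 product=0
t=1: arr=3 -> substrate=0 bound=4 product=0
t=2: arr=1 -> substrate=1 bound=4 product=0
t=3: arr=0 -> substrate=0 bound=4 product=1
t=4: arr=1 -> substrate=0 bound=2 product=4
t=5: arr=1 -> substrate=0 bound=3 product=4
t=6: arr=2 -> substrate=0 bound=4 product=5
t=7: arr=3 -> substrate=2 bound=4 product=6
t=8: arr=0 -> substrate=1 bound=4 product=7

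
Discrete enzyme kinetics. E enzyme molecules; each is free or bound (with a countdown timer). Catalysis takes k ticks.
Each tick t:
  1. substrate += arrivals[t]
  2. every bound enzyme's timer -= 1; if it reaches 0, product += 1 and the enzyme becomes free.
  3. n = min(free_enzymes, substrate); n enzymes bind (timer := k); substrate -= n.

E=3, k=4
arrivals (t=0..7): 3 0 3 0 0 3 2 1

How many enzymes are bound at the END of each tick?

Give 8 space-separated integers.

Answer: 3 3 3 3 3 3 3 3

Derivation:
t=0: arr=3 -> substrate=0 bound=3 product=0
t=1: arr=0 -> substrate=0 bound=3 product=0
t=2: arr=3 -> substrate=3 bound=3 product=0
t=3: arr=0 -> substrate=3 bound=3 product=0
t=4: arr=0 -> substrate=0 bound=3 product=3
t=5: arr=3 -> substrate=3 bound=3 product=3
t=6: arr=2 -> substrate=5 bound=3 product=3
t=7: arr=1 -> substrate=6 bound=3 product=3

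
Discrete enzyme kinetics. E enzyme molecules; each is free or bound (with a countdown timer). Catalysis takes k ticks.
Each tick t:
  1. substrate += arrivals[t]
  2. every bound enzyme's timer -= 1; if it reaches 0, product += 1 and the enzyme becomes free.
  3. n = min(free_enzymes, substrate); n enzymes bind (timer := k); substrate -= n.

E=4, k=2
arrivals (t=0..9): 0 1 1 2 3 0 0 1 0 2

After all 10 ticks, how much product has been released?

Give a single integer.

Answer: 8

Derivation:
t=0: arr=0 -> substrate=0 bound=0 product=0
t=1: arr=1 -> substrate=0 bound=1 product=0
t=2: arr=1 -> substrate=0 bound=2 product=0
t=3: arr=2 -> substrate=0 bound=3 product=1
t=4: arr=3 -> substrate=1 bound=4 product=2
t=5: arr=0 -> substrate=0 bound=3 product=4
t=6: arr=0 -> substrate=0 bound=1 product=6
t=7: arr=1 -> substrate=0 bound=1 product=7
t=8: arr=0 -> substrate=0 bound=1 product=7
t=9: arr=2 -> substrate=0 bound=2 product=8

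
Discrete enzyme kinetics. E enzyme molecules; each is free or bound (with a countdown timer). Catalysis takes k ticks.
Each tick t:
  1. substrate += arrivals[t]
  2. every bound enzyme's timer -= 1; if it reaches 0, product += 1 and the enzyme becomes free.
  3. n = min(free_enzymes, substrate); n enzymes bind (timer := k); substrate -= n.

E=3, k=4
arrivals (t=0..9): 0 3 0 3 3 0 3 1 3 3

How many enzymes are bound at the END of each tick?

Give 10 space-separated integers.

t=0: arr=0 -> substrate=0 bound=0 product=0
t=1: arr=3 -> substrate=0 bound=3 product=0
t=2: arr=0 -> substrate=0 bound=3 product=0
t=3: arr=3 -> substrate=3 bound=3 product=0
t=4: arr=3 -> substrate=6 bound=3 product=0
t=5: arr=0 -> substrate=3 bound=3 product=3
t=6: arr=3 -> substrate=6 bound=3 product=3
t=7: arr=1 -> substrate=7 bound=3 product=3
t=8: arr=3 -> substrate=10 bound=3 product=3
t=9: arr=3 -> substrate=10 bound=3 product=6

Answer: 0 3 3 3 3 3 3 3 3 3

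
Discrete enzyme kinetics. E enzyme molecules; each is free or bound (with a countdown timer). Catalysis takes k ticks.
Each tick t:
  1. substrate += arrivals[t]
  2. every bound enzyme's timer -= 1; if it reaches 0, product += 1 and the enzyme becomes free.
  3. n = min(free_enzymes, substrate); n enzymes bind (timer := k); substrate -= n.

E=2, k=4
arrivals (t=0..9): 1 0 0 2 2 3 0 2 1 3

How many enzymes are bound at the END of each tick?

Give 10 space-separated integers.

Answer: 1 1 1 2 2 2 2 2 2 2

Derivation:
t=0: arr=1 -> substrate=0 bound=1 product=0
t=1: arr=0 -> substrate=0 bound=1 product=0
t=2: arr=0 -> substrate=0 bound=1 product=0
t=3: arr=2 -> substrate=1 bound=2 product=0
t=4: arr=2 -> substrate=2 bound=2 product=1
t=5: arr=3 -> substrate=5 bound=2 product=1
t=6: arr=0 -> substrate=5 bound=2 product=1
t=7: arr=2 -> substrate=6 bound=2 product=2
t=8: arr=1 -> substrate=6 bound=2 product=3
t=9: arr=3 -> substrate=9 bound=2 product=3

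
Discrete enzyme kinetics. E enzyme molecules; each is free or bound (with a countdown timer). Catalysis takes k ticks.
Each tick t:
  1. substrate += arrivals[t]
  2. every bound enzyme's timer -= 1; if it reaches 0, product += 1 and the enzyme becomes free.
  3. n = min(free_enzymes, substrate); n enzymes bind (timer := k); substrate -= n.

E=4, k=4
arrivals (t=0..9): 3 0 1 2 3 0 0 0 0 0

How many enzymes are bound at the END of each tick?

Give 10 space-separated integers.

t=0: arr=3 -> substrate=0 bound=3 product=0
t=1: arr=0 -> substrate=0 bound=3 product=0
t=2: arr=1 -> substrate=0 bound=4 product=0
t=3: arr=2 -> substrate=2 bound=4 product=0
t=4: arr=3 -> substrate=2 bound=4 product=3
t=5: arr=0 -> substrate=2 bound=4 product=3
t=6: arr=0 -> substrate=1 bound=4 product=4
t=7: arr=0 -> substrate=1 bound=4 product=4
t=8: arr=0 -> substrate=0 bound=2 product=7
t=9: arr=0 -> substrate=0 bound=2 product=7

Answer: 3 3 4 4 4 4 4 4 2 2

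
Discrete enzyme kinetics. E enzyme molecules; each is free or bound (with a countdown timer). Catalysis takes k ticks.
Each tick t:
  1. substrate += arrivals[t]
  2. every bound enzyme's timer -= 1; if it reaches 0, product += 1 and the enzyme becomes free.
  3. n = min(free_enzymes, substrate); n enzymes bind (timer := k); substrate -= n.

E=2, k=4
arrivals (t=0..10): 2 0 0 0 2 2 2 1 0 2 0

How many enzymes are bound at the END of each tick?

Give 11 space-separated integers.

t=0: arr=2 -> substrate=0 bound=2 product=0
t=1: arr=0 -> substrate=0 bound=2 product=0
t=2: arr=0 -> substrate=0 bound=2 product=0
t=3: arr=0 -> substrate=0 bound=2 product=0
t=4: arr=2 -> substrate=0 bound=2 product=2
t=5: arr=2 -> substrate=2 bound=2 product=2
t=6: arr=2 -> substrate=4 bound=2 product=2
t=7: arr=1 -> substrate=5 bound=2 product=2
t=8: arr=0 -> substrate=3 bound=2 product=4
t=9: arr=2 -> substrate=5 bound=2 product=4
t=10: arr=0 -> substrate=5 bound=2 product=4

Answer: 2 2 2 2 2 2 2 2 2 2 2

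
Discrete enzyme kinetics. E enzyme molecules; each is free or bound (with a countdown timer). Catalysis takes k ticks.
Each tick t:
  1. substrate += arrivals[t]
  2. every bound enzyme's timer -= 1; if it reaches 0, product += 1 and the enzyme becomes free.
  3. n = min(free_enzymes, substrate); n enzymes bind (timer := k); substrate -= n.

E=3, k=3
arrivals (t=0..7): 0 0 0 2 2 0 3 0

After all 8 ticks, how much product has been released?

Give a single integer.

Answer: 3

Derivation:
t=0: arr=0 -> substrate=0 bound=0 product=0
t=1: arr=0 -> substrate=0 bound=0 product=0
t=2: arr=0 -> substrate=0 bound=0 product=0
t=3: arr=2 -> substrate=0 bound=2 product=0
t=4: arr=2 -> substrate=1 bound=3 product=0
t=5: arr=0 -> substrate=1 bound=3 product=0
t=6: arr=3 -> substrate=2 bound=3 product=2
t=7: arr=0 -> substrate=1 bound=3 product=3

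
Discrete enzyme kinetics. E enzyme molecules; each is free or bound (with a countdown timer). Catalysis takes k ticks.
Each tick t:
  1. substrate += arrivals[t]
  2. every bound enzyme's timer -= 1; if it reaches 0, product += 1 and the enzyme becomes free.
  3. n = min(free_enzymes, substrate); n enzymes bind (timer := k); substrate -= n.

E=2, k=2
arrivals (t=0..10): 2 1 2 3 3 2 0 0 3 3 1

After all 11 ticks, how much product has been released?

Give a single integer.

t=0: arr=2 -> substrate=0 bound=2 product=0
t=1: arr=1 -> substrate=1 bound=2 product=0
t=2: arr=2 -> substrate=1 bound=2 product=2
t=3: arr=3 -> substrate=4 bound=2 product=2
t=4: arr=3 -> substrate=5 bound=2 product=4
t=5: arr=2 -> substrate=7 bound=2 product=4
t=6: arr=0 -> substrate=5 bound=2 product=6
t=7: arr=0 -> substrate=5 bound=2 product=6
t=8: arr=3 -> substrate=6 bound=2 product=8
t=9: arr=3 -> substrate=9 bound=2 product=8
t=10: arr=1 -> substrate=8 bound=2 product=10

Answer: 10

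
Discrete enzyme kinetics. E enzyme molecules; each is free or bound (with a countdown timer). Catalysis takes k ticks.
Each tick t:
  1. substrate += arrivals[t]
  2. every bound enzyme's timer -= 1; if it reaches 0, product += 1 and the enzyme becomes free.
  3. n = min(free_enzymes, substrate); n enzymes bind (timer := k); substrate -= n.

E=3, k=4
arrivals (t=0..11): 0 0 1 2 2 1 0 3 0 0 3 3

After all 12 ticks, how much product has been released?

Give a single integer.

Answer: 6

Derivation:
t=0: arr=0 -> substrate=0 bound=0 product=0
t=1: arr=0 -> substrate=0 bound=0 product=0
t=2: arr=1 -> substrate=0 bound=1 product=0
t=3: arr=2 -> substrate=0 bound=3 product=0
t=4: arr=2 -> substrate=2 bound=3 product=0
t=5: arr=1 -> substrate=3 bound=3 product=0
t=6: arr=0 -> substrate=2 bound=3 product=1
t=7: arr=3 -> substrate=3 bound=3 product=3
t=8: arr=0 -> substrate=3 bound=3 product=3
t=9: arr=0 -> substrate=3 bound=3 product=3
t=10: arr=3 -> substrate=5 bound=3 product=4
t=11: arr=3 -> substrate=6 bound=3 product=6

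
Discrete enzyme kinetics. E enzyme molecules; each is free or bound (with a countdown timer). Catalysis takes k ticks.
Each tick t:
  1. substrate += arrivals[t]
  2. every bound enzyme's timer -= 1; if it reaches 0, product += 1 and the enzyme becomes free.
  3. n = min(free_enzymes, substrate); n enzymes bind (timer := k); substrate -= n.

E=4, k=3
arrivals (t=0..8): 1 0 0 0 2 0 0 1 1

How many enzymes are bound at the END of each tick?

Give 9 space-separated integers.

t=0: arr=1 -> substrate=0 bound=1 product=0
t=1: arr=0 -> substrate=0 bound=1 product=0
t=2: arr=0 -> substrate=0 bound=1 product=0
t=3: arr=0 -> substrate=0 bound=0 product=1
t=4: arr=2 -> substrate=0 bound=2 product=1
t=5: arr=0 -> substrate=0 bound=2 product=1
t=6: arr=0 -> substrate=0 bound=2 product=1
t=7: arr=1 -> substrate=0 bound=1 product=3
t=8: arr=1 -> substrate=0 bound=2 product=3

Answer: 1 1 1 0 2 2 2 1 2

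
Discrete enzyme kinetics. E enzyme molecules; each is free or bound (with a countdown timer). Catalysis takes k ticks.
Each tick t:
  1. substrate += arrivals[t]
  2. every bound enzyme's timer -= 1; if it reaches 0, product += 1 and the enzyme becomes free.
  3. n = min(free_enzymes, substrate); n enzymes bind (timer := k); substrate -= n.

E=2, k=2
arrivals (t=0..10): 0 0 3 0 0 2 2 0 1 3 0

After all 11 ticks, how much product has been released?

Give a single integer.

t=0: arr=0 -> substrate=0 bound=0 product=0
t=1: arr=0 -> substrate=0 bound=0 product=0
t=2: arr=3 -> substrate=1 bound=2 product=0
t=3: arr=0 -> substrate=1 bound=2 product=0
t=4: arr=0 -> substrate=0 bound=1 product=2
t=5: arr=2 -> substrate=1 bound=2 product=2
t=6: arr=2 -> substrate=2 bound=2 product=3
t=7: arr=0 -> substrate=1 bound=2 product=4
t=8: arr=1 -> substrate=1 bound=2 product=5
t=9: arr=3 -> substrate=3 bound=2 product=6
t=10: arr=0 -> substrate=2 bound=2 product=7

Answer: 7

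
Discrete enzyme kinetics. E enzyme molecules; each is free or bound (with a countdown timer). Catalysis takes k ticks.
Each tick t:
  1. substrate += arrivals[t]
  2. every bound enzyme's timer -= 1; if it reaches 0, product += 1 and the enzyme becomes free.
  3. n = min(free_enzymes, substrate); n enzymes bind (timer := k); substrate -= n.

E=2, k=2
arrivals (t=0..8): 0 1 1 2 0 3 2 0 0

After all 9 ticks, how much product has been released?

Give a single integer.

Answer: 6

Derivation:
t=0: arr=0 -> substrate=0 bound=0 product=0
t=1: arr=1 -> substrate=0 bound=1 product=0
t=2: arr=1 -> substrate=0 bound=2 product=0
t=3: arr=2 -> substrate=1 bound=2 product=1
t=4: arr=0 -> substrate=0 bound=2 product=2
t=5: arr=3 -> substrate=2 bound=2 product=3
t=6: arr=2 -> substrate=3 bound=2 product=4
t=7: arr=0 -> substrate=2 bound=2 product=5
t=8: arr=0 -> substrate=1 bound=2 product=6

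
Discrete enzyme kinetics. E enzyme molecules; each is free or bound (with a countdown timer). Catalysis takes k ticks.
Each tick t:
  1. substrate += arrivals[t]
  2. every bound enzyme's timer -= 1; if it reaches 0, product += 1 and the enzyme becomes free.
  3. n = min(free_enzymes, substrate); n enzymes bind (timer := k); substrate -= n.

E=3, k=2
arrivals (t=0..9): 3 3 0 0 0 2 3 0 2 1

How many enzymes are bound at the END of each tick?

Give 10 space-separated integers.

t=0: arr=3 -> substrate=0 bound=3 product=0
t=1: arr=3 -> substrate=3 bound=3 product=0
t=2: arr=0 -> substrate=0 bound=3 product=3
t=3: arr=0 -> substrate=0 bound=3 product=3
t=4: arr=0 -> substrate=0 bound=0 product=6
t=5: arr=2 -> substrate=0 bound=2 product=6
t=6: arr=3 -> substrate=2 bound=3 product=6
t=7: arr=0 -> substrate=0 bound=3 product=8
t=8: arr=2 -> substrate=1 bound=3 product=9
t=9: arr=1 -> substrate=0 bound=3 product=11

Answer: 3 3 3 3 0 2 3 3 3 3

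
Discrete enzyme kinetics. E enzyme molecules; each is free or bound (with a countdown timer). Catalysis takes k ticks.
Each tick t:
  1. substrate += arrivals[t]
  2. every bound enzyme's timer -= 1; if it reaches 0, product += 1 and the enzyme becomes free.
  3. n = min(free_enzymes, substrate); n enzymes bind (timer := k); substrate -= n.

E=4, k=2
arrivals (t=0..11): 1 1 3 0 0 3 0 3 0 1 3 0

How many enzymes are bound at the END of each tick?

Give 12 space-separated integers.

Answer: 1 2 4 3 0 3 3 3 3 1 4 3

Derivation:
t=0: arr=1 -> substrate=0 bound=1 product=0
t=1: arr=1 -> substrate=0 bound=2 product=0
t=2: arr=3 -> substrate=0 bound=4 product=1
t=3: arr=0 -> substrate=0 bound=3 product=2
t=4: arr=0 -> substrate=0 bound=0 product=5
t=5: arr=3 -> substrate=0 bound=3 product=5
t=6: arr=0 -> substrate=0 bound=3 product=5
t=7: arr=3 -> substrate=0 bound=3 product=8
t=8: arr=0 -> substrate=0 bound=3 product=8
t=9: arr=1 -> substrate=0 bound=1 product=11
t=10: arr=3 -> substrate=0 bound=4 product=11
t=11: arr=0 -> substrate=0 bound=3 product=12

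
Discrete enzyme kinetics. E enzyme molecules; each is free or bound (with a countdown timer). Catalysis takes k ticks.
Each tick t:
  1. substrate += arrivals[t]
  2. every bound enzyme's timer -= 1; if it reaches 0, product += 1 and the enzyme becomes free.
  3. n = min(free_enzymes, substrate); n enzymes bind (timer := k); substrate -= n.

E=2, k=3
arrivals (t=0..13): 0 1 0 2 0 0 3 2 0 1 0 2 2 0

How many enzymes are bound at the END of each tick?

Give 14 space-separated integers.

t=0: arr=0 -> substrate=0 bound=0 product=0
t=1: arr=1 -> substrate=0 bound=1 product=0
t=2: arr=0 -> substrate=0 bound=1 product=0
t=3: arr=2 -> substrate=1 bound=2 product=0
t=4: arr=0 -> substrate=0 bound=2 product=1
t=5: arr=0 -> substrate=0 bound=2 product=1
t=6: arr=3 -> substrate=2 bound=2 product=2
t=7: arr=2 -> substrate=3 bound=2 product=3
t=8: arr=0 -> substrate=3 bound=2 product=3
t=9: arr=1 -> substrate=3 bound=2 product=4
t=10: arr=0 -> substrate=2 bound=2 product=5
t=11: arr=2 -> substrate=4 bound=2 product=5
t=12: arr=2 -> substrate=5 bound=2 product=6
t=13: arr=0 -> substrate=4 bound=2 product=7

Answer: 0 1 1 2 2 2 2 2 2 2 2 2 2 2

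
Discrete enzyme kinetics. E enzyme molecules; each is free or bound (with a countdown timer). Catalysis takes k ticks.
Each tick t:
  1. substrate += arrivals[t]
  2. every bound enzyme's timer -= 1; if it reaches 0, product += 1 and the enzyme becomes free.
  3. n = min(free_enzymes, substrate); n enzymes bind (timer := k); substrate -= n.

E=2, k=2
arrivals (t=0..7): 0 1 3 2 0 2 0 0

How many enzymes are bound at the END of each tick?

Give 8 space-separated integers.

Answer: 0 1 2 2 2 2 2 2

Derivation:
t=0: arr=0 -> substrate=0 bound=0 product=0
t=1: arr=1 -> substrate=0 bound=1 product=0
t=2: arr=3 -> substrate=2 bound=2 product=0
t=3: arr=2 -> substrate=3 bound=2 product=1
t=4: arr=0 -> substrate=2 bound=2 product=2
t=5: arr=2 -> substrate=3 bound=2 product=3
t=6: arr=0 -> substrate=2 bound=2 product=4
t=7: arr=0 -> substrate=1 bound=2 product=5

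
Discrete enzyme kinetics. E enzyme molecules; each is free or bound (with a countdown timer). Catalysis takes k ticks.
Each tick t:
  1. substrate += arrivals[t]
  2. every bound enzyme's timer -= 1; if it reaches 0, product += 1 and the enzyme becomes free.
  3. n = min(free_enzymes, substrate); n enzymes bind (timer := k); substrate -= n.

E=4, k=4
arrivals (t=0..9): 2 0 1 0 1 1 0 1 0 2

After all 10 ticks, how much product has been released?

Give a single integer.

Answer: 5

Derivation:
t=0: arr=2 -> substrate=0 bound=2 product=0
t=1: arr=0 -> substrate=0 bound=2 product=0
t=2: arr=1 -> substrate=0 bound=3 product=0
t=3: arr=0 -> substrate=0 bound=3 product=0
t=4: arr=1 -> substrate=0 bound=2 product=2
t=5: arr=1 -> substrate=0 bound=3 product=2
t=6: arr=0 -> substrate=0 bound=2 product=3
t=7: arr=1 -> substrate=0 bound=3 product=3
t=8: arr=0 -> substrate=0 bound=2 product=4
t=9: arr=2 -> substrate=0 bound=3 product=5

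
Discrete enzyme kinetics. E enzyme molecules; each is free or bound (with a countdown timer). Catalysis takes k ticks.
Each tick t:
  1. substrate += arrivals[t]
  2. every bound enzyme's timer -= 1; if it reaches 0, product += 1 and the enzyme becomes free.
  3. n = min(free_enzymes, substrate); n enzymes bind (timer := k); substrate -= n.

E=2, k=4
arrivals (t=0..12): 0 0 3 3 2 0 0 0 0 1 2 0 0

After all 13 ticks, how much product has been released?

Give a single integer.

Answer: 4

Derivation:
t=0: arr=0 -> substrate=0 bound=0 product=0
t=1: arr=0 -> substrate=0 bound=0 product=0
t=2: arr=3 -> substrate=1 bound=2 product=0
t=3: arr=3 -> substrate=4 bound=2 product=0
t=4: arr=2 -> substrate=6 bound=2 product=0
t=5: arr=0 -> substrate=6 bound=2 product=0
t=6: arr=0 -> substrate=4 bound=2 product=2
t=7: arr=0 -> substrate=4 bound=2 product=2
t=8: arr=0 -> substrate=4 bound=2 product=2
t=9: arr=1 -> substrate=5 bound=2 product=2
t=10: arr=2 -> substrate=5 bound=2 product=4
t=11: arr=0 -> substrate=5 bound=2 product=4
t=12: arr=0 -> substrate=5 bound=2 product=4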